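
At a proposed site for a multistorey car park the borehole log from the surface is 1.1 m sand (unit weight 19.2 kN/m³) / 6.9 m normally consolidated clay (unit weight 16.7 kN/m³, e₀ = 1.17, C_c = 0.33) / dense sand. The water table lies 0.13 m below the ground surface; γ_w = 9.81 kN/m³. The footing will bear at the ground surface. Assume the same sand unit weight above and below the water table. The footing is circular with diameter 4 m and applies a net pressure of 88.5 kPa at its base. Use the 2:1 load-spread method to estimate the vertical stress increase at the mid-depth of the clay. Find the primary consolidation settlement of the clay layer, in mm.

S_c ≈ 199 mm

Mid-depth of clay below the ground surface: z = 1.1 + 6.9/2 = 4.55 m.
Total vertical stress at mid-clay: σ_v = 19.2×1.1 + 16.7×3.45 = 78.735 kPa.
Pore pressure: u = 9.81×(4.55 − 0.13) = 43.36 kPa.
Initial effective stress: σ'_0 = σ_v − u = 78.735 − 43.36 = 35.375 kPa.
Stress increase at mid-clay by the 2:1 spreading method:
Δσ ≈ qD²/(D+z)² = 88.5×4²/(4+4.55)² = 19.37 kPa
Final effective stress: σ'_f = σ'_0 + Δσ = 35.375 + 19.37 = 54.745 kPa.
Normally consolidated clay, so the full stress increment lies on the virgin compression line:
S_c = C_c·H/(1+e₀)·log₁₀(σ'_f/σ'_0) = 0.33×6.9/(1+1.17)×log₁₀(54.745/35.375)
    = 1.0493 × 0.18965 = 0.199 m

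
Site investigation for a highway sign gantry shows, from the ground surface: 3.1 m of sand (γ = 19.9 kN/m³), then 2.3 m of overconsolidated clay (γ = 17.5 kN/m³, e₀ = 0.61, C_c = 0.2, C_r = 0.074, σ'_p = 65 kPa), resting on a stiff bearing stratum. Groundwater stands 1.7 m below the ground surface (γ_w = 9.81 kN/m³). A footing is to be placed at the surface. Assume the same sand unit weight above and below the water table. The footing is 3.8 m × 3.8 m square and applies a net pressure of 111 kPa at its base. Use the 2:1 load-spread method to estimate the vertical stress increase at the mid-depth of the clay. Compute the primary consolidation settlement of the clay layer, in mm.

Mid-depth of clay below the ground surface: z = 3.1 + 2.3/2 = 4.25 m.
Total vertical stress at mid-clay: σ_v = 19.9×3.1 + 17.5×1.15 = 81.815 kPa.
Pore pressure: u = 9.81×(4.25 − 1.7) = 25.015 kPa.
Initial effective stress: σ'_0 = σ_v − u = 81.815 − 25.015 = 56.8 kPa.
Stress increase at mid-clay by the 2:1 spreading method:
Δσ = qBL/((B+z)(L+z)) = 111×3.8×3.8/((3.8+4.25)(3.8+4.25)) = 24.734 kPa
Final effective stress: σ'_f = 56.8 + 24.734 = 81.534 kPa.
σ'_f = 81.534 > σ'_p = 65 kPa, so the stress path crosses the preconsolidation pressure — recompression up to σ'_p, then virgin compression beyond:
S_c = H/(1+e₀)·[C_r·log₁₀(σ'_p/σ'_0) + C_c·log₁₀(σ'_f/σ'_p)]
    = 2.3/1.61 × [0.074×log₁₀(65/56.8) + 0.2×log₁₀(81.534/65)]
    = 1.4286 × [0.0043338 + 0.019685] = 0.03431 m

S_c ≈ 34.3 mm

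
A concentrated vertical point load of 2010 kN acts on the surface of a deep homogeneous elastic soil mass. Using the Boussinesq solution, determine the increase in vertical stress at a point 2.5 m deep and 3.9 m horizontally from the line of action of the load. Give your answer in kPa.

Boussinesq vertical stress below a point load on an elastic half-space:
Δσ_z = 3P/(2πz²) · [1 + (r/z)²]^(−5/2)
r/z = 3.9/2.5 = 1.56; [1+(r/z)²]^(−5/2) = 0.045775.
Δσ_z = 3×2010/(2π×2.5²) × 0.045775 = 153.55 × 0.045775 = 7.029 kPa

Δσ_z ≈ 7.03 kPa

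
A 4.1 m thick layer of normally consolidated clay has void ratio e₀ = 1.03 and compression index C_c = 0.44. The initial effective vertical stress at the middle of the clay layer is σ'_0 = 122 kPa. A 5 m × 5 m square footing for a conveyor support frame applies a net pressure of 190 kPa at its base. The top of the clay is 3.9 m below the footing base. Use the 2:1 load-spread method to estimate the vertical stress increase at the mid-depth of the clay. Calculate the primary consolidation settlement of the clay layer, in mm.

Mid-depth of clay below the footing base: z = 3.9 + 4.1/2 = 5.95 m.
Stress increase at mid-clay by the 2:1 spreading method:
Δσ = qBL/((B+z)(L+z)) = 190×5×5/((5+5.95)(5+5.95)) = 39.616 kPa
Final effective stress: σ'_f = σ'_0 + Δσ = 122 + 39.616 = 161.62 kPa.
Normally consolidated clay, so the full stress increment lies on the virgin compression line:
S_c = C_c·H/(1+e₀)·log₁₀(σ'_f/σ'_0) = 0.44×4.1/(1+1.03)×log₁₀(161.62/122)
    = 0.88867 × 0.12214 = 0.1085 m

S_c ≈ 109 mm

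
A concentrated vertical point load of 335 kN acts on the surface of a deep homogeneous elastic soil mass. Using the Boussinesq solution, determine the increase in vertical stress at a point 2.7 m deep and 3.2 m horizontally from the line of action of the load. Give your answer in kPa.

Δσ_z ≈ 2.45 kPa

Boussinesq vertical stress below a point load on an elastic half-space:
Δσ_z = 3P/(2πz²) · [1 + (r/z)²]^(−5/2)
r/z = 3.2/2.7 = 1.1852; [1+(r/z)²]^(−5/2) = 0.11152.
Δσ_z = 3×335/(2π×2.7²) × 0.11152 = 21.941 × 0.11152 = 2.447 kPa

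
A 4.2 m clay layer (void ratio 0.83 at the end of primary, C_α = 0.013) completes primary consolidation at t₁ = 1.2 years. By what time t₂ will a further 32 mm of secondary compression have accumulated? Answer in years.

S_s = C_α·H/(1+e_p)·log₁₀(t₂/t₁) ⇒ log₁₀(t₂/t₁) = S_s·(1+e_p)/(C_α·H).
log₁₀(t₂/t₁) = 0.032 × (1+0.83) / (0.013×4.2) = 1.073
t₂ = t₁ × 10^1.073 = 1.2 × 11.82 = 14.18 years

t₂ ≈ 14.2 years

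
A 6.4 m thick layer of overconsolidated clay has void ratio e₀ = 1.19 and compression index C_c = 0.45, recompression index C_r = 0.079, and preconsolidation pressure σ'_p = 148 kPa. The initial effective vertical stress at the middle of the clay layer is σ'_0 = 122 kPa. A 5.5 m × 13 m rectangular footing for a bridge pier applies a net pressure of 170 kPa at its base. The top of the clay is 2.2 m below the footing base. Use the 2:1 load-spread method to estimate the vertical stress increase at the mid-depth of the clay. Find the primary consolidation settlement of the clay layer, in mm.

Mid-depth of clay below the footing base: z = 2.2 + 6.4/2 = 5.4 m.
Stress increase at mid-clay by the 2:1 spreading method:
Δσ = qBL/((B+z)(L+z)) = 170×5.5×13/((5.5+5.4)(13+5.4)) = 60.605 kPa
Final effective stress: σ'_f = 122 + 60.605 = 182.6 kPa.
σ'_f = 182.6 > σ'_p = 148 kPa, so the stress path crosses the preconsolidation pressure — recompression up to σ'_p, then virgin compression beyond:
S_c = H/(1+e₀)·[C_r·log₁₀(σ'_p/σ'_0) + C_c·log₁₀(σ'_f/σ'_p)]
    = 6.4/2.19 × [0.079×log₁₀(148/122) + 0.45×log₁₀(182.6/148)]
    = 2.9224 × [0.0066282 + 0.041058] = 0.1394 m

S_c ≈ 139 mm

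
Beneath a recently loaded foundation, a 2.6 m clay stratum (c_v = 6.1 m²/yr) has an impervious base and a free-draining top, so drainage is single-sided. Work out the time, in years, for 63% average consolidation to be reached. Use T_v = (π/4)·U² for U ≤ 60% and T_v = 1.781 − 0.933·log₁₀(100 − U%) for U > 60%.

Drainage path length: H_d = H = 2.6 m (single drainage).
U > 60%: T_v = 1.781 − 0.933·log₁₀(100 − 63) = 0.31787.
t = T_v·H_d²/c_v = 0.31787×2.6²/6.1 = 0.3523 years.

t ≈ 0.352 years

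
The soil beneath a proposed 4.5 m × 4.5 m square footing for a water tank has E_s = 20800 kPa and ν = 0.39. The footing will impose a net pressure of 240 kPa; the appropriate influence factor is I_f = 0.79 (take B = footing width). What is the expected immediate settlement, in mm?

Immediate (elastic) settlement: S_e = q·B·(1−ν²)/E_s · I_f.
S_e = 240 × 4.5 × (1 − 0.39²) / 20800 × 0.79
    = 240 × 4.5 × 0.8479 / 20800 × 0.79
    = 0.03478 m = 34.78 mm

S_e ≈ 34.8 mm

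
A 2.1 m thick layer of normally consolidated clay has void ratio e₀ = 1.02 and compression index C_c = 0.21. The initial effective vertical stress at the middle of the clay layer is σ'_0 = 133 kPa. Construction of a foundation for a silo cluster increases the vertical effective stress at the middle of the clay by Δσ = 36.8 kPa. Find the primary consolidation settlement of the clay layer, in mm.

S_c ≈ 23.2 mm

Final effective stress: σ'_f = σ'_0 + Δσ = 133 + 36.8 = 169.8 kPa.
Normally consolidated clay, so the full stress increment lies on the virgin compression line:
S_c = C_c·H/(1+e₀)·log₁₀(σ'_f/σ'_0) = 0.21×2.1/(1+1.02)×log₁₀(169.8/133)
    = 0.21832 × 0.10609 = 0.02316 m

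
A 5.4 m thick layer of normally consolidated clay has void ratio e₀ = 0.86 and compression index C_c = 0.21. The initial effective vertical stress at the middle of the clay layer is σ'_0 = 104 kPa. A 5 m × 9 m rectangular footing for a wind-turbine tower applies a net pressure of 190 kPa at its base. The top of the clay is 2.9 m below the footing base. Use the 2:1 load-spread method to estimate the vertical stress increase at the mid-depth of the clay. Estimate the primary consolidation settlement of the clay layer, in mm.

Mid-depth of clay below the footing base: z = 2.9 + 5.4/2 = 5.6 m.
Stress increase at mid-clay by the 2:1 spreading method:
Δσ = qBL/((B+z)(L+z)) = 190×5×9/((5+5.6)(9+5.6)) = 55.247 kPa
Final effective stress: σ'_f = σ'_0 + Δσ = 104 + 55.247 = 159.25 kPa.
Normally consolidated clay, so the full stress increment lies on the virgin compression line:
S_c = C_c·H/(1+e₀)·log₁₀(σ'_f/σ'_0) = 0.21×5.4/(1+0.86)×log₁₀(159.25/104)
    = 0.60968 × 0.18505 = 0.1128 m

S_c ≈ 113 mm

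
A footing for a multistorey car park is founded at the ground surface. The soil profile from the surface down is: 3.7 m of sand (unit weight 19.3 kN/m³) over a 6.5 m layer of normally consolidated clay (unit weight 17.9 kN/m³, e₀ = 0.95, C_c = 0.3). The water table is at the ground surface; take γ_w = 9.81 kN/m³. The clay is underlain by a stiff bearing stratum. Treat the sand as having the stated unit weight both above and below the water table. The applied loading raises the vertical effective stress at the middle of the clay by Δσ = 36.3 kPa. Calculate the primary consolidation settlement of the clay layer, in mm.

Mid-depth of clay below the ground surface: z = 3.7 + 6.5/2 = 6.95 m.
Total vertical stress at mid-clay: σ_v = 19.3×3.7 + 17.9×3.25 = 129.59 kPa.
Pore pressure: u = 9.81×(6.95 − 0) = 68.18 kPa.
Initial effective stress: σ'_0 = σ_v − u = 129.59 − 68.18 = 61.41 kPa.
Final effective stress: σ'_f = σ'_0 + Δσ = 61.41 + 36.3 = 97.71 kPa.
Normally consolidated clay, so the full stress increment lies on the virgin compression line:
S_c = C_c·H/(1+e₀)·log₁₀(σ'_f/σ'_0) = 0.3×6.5/(1+0.95)×log₁₀(97.71/61.41)
    = 1 × 0.2017 = 0.2017 m

S_c ≈ 202 mm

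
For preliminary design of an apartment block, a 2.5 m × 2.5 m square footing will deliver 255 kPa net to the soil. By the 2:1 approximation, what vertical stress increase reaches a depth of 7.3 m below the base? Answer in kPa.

By the 2:1 method the load spreads at 1 horizontal : 2 vertical, so at depth z the loaded area has grown by z in each plan dimension:
Δσ = qBL/((B+z)(L+z)) = 255×2.5×2.5/((2.5+7.3)(2.5+7.3)) = 16.595 kPa

Δσ_z ≈ 16.6 kPa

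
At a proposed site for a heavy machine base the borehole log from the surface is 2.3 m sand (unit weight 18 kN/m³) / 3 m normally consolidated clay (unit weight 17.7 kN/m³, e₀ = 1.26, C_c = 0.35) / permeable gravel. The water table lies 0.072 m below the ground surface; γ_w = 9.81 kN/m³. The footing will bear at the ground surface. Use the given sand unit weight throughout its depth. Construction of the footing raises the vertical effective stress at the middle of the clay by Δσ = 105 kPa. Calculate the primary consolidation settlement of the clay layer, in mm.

Mid-depth of clay below the ground surface: z = 2.3 + 3/2 = 3.8 m.
Total vertical stress at mid-clay: σ_v = 18×2.3 + 17.7×1.5 = 67.95 kPa.
Pore pressure: u = 9.81×(3.8 − 0.072) = 36.572 kPa.
Initial effective stress: σ'_0 = σ_v − u = 67.95 − 36.572 = 31.378 kPa.
Final effective stress: σ'_f = σ'_0 + Δσ = 31.378 + 105 = 136.38 kPa.
Normally consolidated clay, so the full stress increment lies on the virgin compression line:
S_c = C_c·H/(1+e₀)·log₁₀(σ'_f/σ'_0) = 0.35×3/(1+1.26)×log₁₀(136.38/31.378)
    = 0.4646 × 0.63813 = 0.2965 m

S_c ≈ 296 mm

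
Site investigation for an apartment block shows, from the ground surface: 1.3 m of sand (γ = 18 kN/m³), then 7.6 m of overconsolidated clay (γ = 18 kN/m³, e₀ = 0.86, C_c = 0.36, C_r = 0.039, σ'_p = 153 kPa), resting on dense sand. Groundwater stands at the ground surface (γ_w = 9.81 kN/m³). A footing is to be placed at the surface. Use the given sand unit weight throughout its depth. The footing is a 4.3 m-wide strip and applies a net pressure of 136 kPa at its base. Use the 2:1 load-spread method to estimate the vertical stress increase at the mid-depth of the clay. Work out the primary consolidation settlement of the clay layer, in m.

Mid-depth of clay below the ground surface: z = 1.3 + 7.6/2 = 5.1 m.
Total vertical stress at mid-clay: σ_v = 18×1.3 + 18×3.8 = 91.8 kPa.
Pore pressure: u = 9.81×(5.1 − 0) = 50.031 kPa.
Initial effective stress: σ'_0 = σ_v − u = 91.8 − 50.031 = 41.769 kPa.
Stress increase at mid-clay by the 2:1 spreading method:
Δσ = qB/(B+z) = 136×4.3/(4.3+5.1) = 62.213 kPa
Final effective stress: σ'_f = 41.769 + 62.213 = 103.98 kPa.
σ'_f = 103.98 ≤ σ'_p = 153 kPa, so the clay remains overconsolidated and only the recompression index applies:
S_c = C_r·H/(1+e₀)·log₁₀(σ'_f/σ'_0) = 0.039×7.6/1.86×log₁₀(103.98/41.769)
    = 0.15935 × 0.3961 = 0.06312 m

S_c ≈ 0.0631 m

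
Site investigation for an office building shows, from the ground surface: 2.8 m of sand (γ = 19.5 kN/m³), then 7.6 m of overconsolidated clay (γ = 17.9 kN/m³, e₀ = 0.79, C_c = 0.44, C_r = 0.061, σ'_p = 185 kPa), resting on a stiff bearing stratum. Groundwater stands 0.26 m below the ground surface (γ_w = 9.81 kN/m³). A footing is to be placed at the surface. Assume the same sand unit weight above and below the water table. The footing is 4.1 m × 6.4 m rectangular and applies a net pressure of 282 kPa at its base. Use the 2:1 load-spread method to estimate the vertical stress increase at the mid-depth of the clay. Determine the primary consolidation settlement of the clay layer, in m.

S_c ≈ 0.071 m

Mid-depth of clay below the ground surface: z = 2.8 + 7.6/2 = 6.6 m.
Total vertical stress at mid-clay: σ_v = 19.5×2.8 + 17.9×3.8 = 122.62 kPa.
Pore pressure: u = 9.81×(6.6 − 0.26) = 62.195 kPa.
Initial effective stress: σ'_0 = σ_v − u = 122.62 − 62.195 = 60.425 kPa.
Stress increase at mid-clay by the 2:1 spreading method:
Δσ = qBL/((B+z)(L+z)) = 282×4.1×6.4/((4.1+6.6)(6.4+6.6)) = 53.197 kPa
Final effective stress: σ'_f = 60.425 + 53.197 = 113.62 kPa.
σ'_f = 113.62 ≤ σ'_p = 185 kPa, so the clay remains overconsolidated and only the recompression index applies:
S_c = C_r·H/(1+e₀)·log₁₀(σ'_f/σ'_0) = 0.061×7.6/1.79×log₁₀(113.62/60.425)
    = 0.25899 × 0.27424 = 0.07103 m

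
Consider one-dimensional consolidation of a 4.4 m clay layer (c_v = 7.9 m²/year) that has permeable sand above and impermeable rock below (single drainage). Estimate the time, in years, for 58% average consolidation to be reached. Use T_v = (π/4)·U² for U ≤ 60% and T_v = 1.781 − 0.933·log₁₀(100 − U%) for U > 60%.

Drainage path length: H_d = H = 4.4 m (single drainage).
U ≤ 60%: T_v = (π/4)·U² = (π/4)×0.58² = 0.26421.
t = T_v·H_d²/c_v = 0.26421×4.4²/7.9 = 0.6475 years.

t ≈ 0.647 years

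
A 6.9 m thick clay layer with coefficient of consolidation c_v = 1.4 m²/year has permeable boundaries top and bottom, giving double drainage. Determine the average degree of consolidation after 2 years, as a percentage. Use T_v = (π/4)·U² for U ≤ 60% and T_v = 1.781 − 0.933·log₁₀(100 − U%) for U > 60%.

Drainage path length: H_d = H/2 = 3.45 m (double drainage).
T_v = c_v·t/H_d² = 1.4×2/3.45² = 0.23524.
T_v = 0.23524 corresponds to the U ≤ 60% branch:
U = √(4T_v/π) = 0.5473

U ≈ 54.7 %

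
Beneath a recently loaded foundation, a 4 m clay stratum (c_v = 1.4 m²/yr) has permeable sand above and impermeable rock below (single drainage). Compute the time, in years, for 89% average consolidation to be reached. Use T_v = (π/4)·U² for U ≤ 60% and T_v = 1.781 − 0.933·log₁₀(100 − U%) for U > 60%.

t ≈ 9.25 years

Drainage path length: H_d = H = 4 m (single drainage).
U > 60%: T_v = 1.781 − 0.933·log₁₀(100 − 89) = 0.80938.
t = T_v·H_d²/c_v = 0.80938×4²/1.4 = 9.25 years.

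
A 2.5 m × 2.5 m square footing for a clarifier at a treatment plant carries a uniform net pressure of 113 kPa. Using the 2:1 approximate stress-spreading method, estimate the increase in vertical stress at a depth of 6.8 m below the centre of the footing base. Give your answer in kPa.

Δσ_z ≈ 8.17 kPa

By the 2:1 method the load spreads at 1 horizontal : 2 vertical, so at depth z the loaded area has grown by z in each plan dimension:
Δσ = qBL/((B+z)(L+z)) = 113×2.5×2.5/((2.5+6.8)(2.5+6.8)) = 8.1657 kPa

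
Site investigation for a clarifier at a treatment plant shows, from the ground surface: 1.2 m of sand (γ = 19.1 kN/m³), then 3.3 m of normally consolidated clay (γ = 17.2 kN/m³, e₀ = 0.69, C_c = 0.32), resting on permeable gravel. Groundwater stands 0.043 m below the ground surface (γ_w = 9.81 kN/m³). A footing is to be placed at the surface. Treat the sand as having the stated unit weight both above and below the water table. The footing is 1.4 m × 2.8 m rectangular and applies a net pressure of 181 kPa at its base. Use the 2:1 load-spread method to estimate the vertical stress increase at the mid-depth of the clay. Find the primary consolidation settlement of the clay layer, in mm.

S_c ≈ 219 mm

Mid-depth of clay below the ground surface: z = 1.2 + 3.3/2 = 2.85 m.
Total vertical stress at mid-clay: σ_v = 19.1×1.2 + 17.2×1.65 = 51.3 kPa.
Pore pressure: u = 9.81×(2.85 − 0.043) = 27.537 kPa.
Initial effective stress: σ'_0 = σ_v − u = 51.3 − 27.537 = 23.763 kPa.
Stress increase at mid-clay by the 2:1 spreading method:
Δσ = qBL/((B+z)(L+z)) = 181×1.4×2.8/((1.4+2.85)(2.8+2.85)) = 29.548 kPa
Final effective stress: σ'_f = σ'_0 + Δσ = 23.763 + 29.548 = 53.311 kPa.
Normally consolidated clay, so the full stress increment lies on the virgin compression line:
S_c = C_c·H/(1+e₀)·log₁₀(σ'_f/σ'_0) = 0.32×3.3/(1+0.69)×log₁₀(53.311/23.763)
    = 0.62485 × 0.35092 = 0.2193 m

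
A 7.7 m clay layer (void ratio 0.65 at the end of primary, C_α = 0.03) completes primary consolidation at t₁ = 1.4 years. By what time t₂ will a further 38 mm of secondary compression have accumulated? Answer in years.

S_s = C_α·H/(1+e_p)·log₁₀(t₂/t₁) ⇒ log₁₀(t₂/t₁) = S_s·(1+e_p)/(C_α·H).
log₁₀(t₂/t₁) = 0.038 × (1+0.65) / (0.03×7.7) = 0.2714
t₂ = t₁ × 10^0.2714 = 1.4 × 1.868 = 2.616 years

t₂ ≈ 2.62 years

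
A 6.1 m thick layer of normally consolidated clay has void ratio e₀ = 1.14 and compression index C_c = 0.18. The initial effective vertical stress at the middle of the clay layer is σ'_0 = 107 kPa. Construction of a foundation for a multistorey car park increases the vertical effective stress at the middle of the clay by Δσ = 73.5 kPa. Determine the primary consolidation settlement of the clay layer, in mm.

S_c ≈ 117 mm

Final effective stress: σ'_f = σ'_0 + Δσ = 107 + 73.5 = 180.5 kPa.
Normally consolidated clay, so the full stress increment lies on the virgin compression line:
S_c = C_c·H/(1+e₀)·log₁₀(σ'_f/σ'_0) = 0.18×6.1/(1+1.14)×log₁₀(180.5/107)
    = 0.51308 × 0.22709 = 0.1165 m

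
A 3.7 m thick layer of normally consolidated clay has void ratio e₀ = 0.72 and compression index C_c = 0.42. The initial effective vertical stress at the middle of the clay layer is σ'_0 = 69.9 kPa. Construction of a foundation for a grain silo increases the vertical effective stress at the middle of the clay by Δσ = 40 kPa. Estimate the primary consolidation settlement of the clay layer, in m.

Final effective stress: σ'_f = σ'_0 + Δσ = 69.9 + 40 = 109.9 kPa.
Normally consolidated clay, so the full stress increment lies on the virgin compression line:
S_c = C_c·H/(1+e₀)·log₁₀(σ'_f/σ'_0) = 0.42×3.7/(1+0.72)×log₁₀(109.9/69.9)
    = 0.90349 × 0.19652 = 0.1776 m

S_c ≈ 0.178 m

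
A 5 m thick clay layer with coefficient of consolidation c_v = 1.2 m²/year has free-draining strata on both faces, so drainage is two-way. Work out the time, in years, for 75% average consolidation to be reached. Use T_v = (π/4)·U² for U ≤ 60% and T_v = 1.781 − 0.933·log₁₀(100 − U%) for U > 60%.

Drainage path length: H_d = H/2 = 2.5 m (double drainage).
U > 60%: T_v = 1.781 − 0.933·log₁₀(100 − 75) = 0.47672.
t = T_v·H_d²/c_v = 0.47672×2.5²/1.2 = 2.483 years.

t ≈ 2.48 years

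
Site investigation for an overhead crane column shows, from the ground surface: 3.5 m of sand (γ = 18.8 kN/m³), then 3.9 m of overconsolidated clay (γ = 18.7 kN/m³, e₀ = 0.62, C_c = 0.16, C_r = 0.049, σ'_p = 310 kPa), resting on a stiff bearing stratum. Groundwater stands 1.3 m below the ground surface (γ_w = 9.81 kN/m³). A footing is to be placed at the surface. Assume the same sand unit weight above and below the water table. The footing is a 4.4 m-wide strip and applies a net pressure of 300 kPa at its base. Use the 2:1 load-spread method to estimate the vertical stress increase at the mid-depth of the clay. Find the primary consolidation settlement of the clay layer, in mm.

S_c ≈ 59.2 mm

Mid-depth of clay below the ground surface: z = 3.5 + 3.9/2 = 5.45 m.
Total vertical stress at mid-clay: σ_v = 18.8×3.5 + 18.7×1.95 = 102.26 kPa.
Pore pressure: u = 9.81×(5.45 − 1.3) = 40.712 kPa.
Initial effective stress: σ'_0 = σ_v − u = 102.26 − 40.712 = 61.548 kPa.
Stress increase at mid-clay by the 2:1 spreading method:
Δσ = qB/(B+z) = 300×4.4/(4.4+5.45) = 134.01 kPa
Final effective stress: σ'_f = 61.548 + 134.01 = 195.56 kPa.
σ'_f = 195.56 ≤ σ'_p = 310 kPa, so the clay remains overconsolidated and only the recompression index applies:
S_c = C_r·H/(1+e₀)·log₁₀(σ'_f/σ'_0) = 0.049×3.9/1.62×log₁₀(195.56/61.548)
    = 0.11796 × 0.50207 = 0.05923 m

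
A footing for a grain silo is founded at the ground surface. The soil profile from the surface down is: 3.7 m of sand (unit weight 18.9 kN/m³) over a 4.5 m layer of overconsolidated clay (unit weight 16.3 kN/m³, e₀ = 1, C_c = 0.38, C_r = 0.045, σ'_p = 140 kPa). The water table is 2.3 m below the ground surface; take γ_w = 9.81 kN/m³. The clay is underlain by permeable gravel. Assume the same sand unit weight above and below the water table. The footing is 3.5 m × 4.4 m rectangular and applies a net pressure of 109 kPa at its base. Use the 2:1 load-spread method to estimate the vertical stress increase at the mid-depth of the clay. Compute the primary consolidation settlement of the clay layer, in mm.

S_c ≈ 9.54 mm

Mid-depth of clay below the ground surface: z = 3.7 + 4.5/2 = 5.95 m.
Total vertical stress at mid-clay: σ_v = 18.9×3.7 + 16.3×2.25 = 106.6 kPa.
Pore pressure: u = 9.81×(5.95 − 2.3) = 35.806 kPa.
Initial effective stress: σ'_0 = σ_v − u = 106.6 − 35.806 = 70.794 kPa.
Stress increase at mid-clay by the 2:1 spreading method:
Δσ = qBL/((B+z)(L+z)) = 109×3.5×4.4/((3.5+5.95)(4.4+5.95)) = 17.162 kPa
Final effective stress: σ'_f = 70.794 + 17.162 = 87.956 kPa.
σ'_f = 87.956 ≤ σ'_p = 140 kPa, so the clay remains overconsolidated and only the recompression index applies:
S_c = C_r·H/(1+e₀)·log₁₀(σ'_f/σ'_0) = 0.045×4.5/2×log₁₀(87.956/70.794)
    = 0.10125 × 0.094269 = 0.009545 m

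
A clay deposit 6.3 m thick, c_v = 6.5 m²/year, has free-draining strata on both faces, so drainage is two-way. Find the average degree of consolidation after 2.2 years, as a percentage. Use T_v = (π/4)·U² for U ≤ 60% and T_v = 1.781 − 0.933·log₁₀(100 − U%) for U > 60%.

Drainage path length: H_d = H/2 = 3.15 m (double drainage).
T_v = c_v·t/H_d² = 6.5×2.2/3.15² = 1.4412.
T_v = 1.4412 corresponds to the U > 60% branch:
U = 1 − 10^((1.781 − T_v)/0.933)/100 = 0.9769

U ≈ 97.7 %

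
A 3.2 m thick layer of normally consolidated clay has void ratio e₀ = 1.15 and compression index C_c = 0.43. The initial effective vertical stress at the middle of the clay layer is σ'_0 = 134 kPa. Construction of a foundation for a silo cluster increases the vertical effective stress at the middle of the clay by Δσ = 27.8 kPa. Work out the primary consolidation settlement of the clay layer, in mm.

S_c ≈ 52.4 mm

Final effective stress: σ'_f = σ'_0 + Δσ = 134 + 27.8 = 161.8 kPa.
Normally consolidated clay, so the full stress increment lies on the virgin compression line:
S_c = C_c·H/(1+e₀)·log₁₀(σ'_f/σ'_0) = 0.43×3.2/(1+1.15)×log₁₀(161.8/134)
    = 0.64 × 0.081874 = 0.0524 m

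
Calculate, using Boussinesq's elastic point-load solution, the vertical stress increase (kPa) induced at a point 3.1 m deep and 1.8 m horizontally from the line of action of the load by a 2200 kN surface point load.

Δσ_z ≈ 52.9 kPa

Boussinesq vertical stress below a point load on an elastic half-space:
Δσ_z = 3P/(2πz²) · [1 + (r/z)²]^(−5/2)
r/z = 1.8/3.1 = 0.58065; [1+(r/z)²]^(−5/2) = 0.48367.
Δσ_z = 3×2200/(2π×3.1²) × 0.48367 = 109.31 × 0.48367 = 52.87 kPa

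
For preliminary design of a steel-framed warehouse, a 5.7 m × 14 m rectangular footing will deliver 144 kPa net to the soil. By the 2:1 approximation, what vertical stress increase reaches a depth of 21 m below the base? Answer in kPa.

By the 2:1 method the load spreads at 1 horizontal : 2 vertical, so at depth z the loaded area has grown by z in each plan dimension:
Δσ = qBL/((B+z)(L+z)) = 144×5.7×14/((5.7+21)(14+21)) = 12.297 kPa

Δσ_z ≈ 12.3 kPa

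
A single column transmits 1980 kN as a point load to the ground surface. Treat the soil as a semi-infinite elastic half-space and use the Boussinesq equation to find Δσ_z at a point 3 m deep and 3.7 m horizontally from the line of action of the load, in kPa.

Δσ_z ≈ 10.4 kPa

Boussinesq vertical stress below a point load on an elastic half-space:
Δσ_z = 3P/(2πz²) · [1 + (r/z)²]^(−5/2)
r/z = 3.7/3 = 1.2333; [1+(r/z)²]^(−5/2) = 0.099088.
Δσ_z = 3×1980/(2π×3²) × 0.099088 = 105.04 × 0.099088 = 10.41 kPa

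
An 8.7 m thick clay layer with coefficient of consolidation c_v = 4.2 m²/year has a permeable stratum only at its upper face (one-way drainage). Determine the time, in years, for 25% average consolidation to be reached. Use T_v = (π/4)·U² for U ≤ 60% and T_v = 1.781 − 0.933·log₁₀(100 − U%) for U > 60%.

Drainage path length: H_d = H = 8.7 m (single drainage).
U ≤ 60%: T_v = (π/4)·U² = (π/4)×0.25² = 0.049087.
t = T_v·H_d²/c_v = 0.049087×8.7²/4.2 = 0.8846 years.

t ≈ 0.885 years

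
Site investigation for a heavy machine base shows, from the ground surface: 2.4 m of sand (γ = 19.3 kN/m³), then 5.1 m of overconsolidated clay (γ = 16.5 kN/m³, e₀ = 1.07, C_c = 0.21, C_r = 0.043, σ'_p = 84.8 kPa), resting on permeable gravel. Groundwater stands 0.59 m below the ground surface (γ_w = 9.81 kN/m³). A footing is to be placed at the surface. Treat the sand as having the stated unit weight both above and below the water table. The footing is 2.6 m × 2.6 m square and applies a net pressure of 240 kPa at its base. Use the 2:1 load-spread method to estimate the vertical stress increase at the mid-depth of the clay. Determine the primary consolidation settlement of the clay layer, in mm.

Mid-depth of clay below the ground surface: z = 2.4 + 5.1/2 = 4.95 m.
Total vertical stress at mid-clay: σ_v = 19.3×2.4 + 16.5×2.55 = 88.395 kPa.
Pore pressure: u = 9.81×(4.95 − 0.59) = 42.772 kPa.
Initial effective stress: σ'_0 = σ_v − u = 88.395 − 42.772 = 45.623 kPa.
Stress increase at mid-clay by the 2:1 spreading method:
Δσ = qBL/((B+z)(L+z)) = 240×2.6×2.6/((2.6+4.95)(2.6+4.95)) = 28.462 kPa
Final effective stress: σ'_f = 45.623 + 28.462 = 74.085 kPa.
σ'_f = 74.085 ≤ σ'_p = 84.8 kPa, so the clay remains overconsolidated and only the recompression index applies:
S_c = C_r·H/(1+e₀)·log₁₀(σ'_f/σ'_0) = 0.043×5.1/2.07×log₁₀(74.085/45.623)
    = 0.10594 × 0.21055 = 0.02231 m

S_c ≈ 22.3 mm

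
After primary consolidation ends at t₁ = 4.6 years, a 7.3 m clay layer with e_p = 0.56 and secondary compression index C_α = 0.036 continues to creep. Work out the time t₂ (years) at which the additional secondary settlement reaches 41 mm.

t₂ ≈ 8.06 years

S_s = C_α·H/(1+e_p)·log₁₀(t₂/t₁) ⇒ log₁₀(t₂/t₁) = S_s·(1+e_p)/(C_α·H).
log₁₀(t₂/t₁) = 0.041 × (1+0.56) / (0.036×7.3) = 0.2434
t₂ = t₁ × 10^0.2434 = 4.6 × 1.751 = 8.056 years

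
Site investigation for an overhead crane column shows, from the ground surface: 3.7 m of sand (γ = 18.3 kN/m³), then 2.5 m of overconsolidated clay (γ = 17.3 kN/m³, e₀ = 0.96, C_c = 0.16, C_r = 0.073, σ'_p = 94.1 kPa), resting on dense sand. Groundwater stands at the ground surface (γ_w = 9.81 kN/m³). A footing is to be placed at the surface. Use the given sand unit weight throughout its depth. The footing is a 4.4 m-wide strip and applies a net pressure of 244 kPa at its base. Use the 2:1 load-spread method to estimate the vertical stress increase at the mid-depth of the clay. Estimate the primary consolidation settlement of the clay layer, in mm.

Mid-depth of clay below the ground surface: z = 3.7 + 2.5/2 = 4.95 m.
Total vertical stress at mid-clay: σ_v = 18.3×3.7 + 17.3×1.25 = 89.335 kPa.
Pore pressure: u = 9.81×(4.95 − 0) = 48.56 kPa.
Initial effective stress: σ'_0 = σ_v − u = 89.335 − 48.56 = 40.775 kPa.
Stress increase at mid-clay by the 2:1 spreading method:
Δσ = qB/(B+z) = 244×4.4/(4.4+4.95) = 114.82 kPa
Final effective stress: σ'_f = 40.775 + 114.82 = 155.59 kPa.
σ'_f = 155.59 > σ'_p = 94.1 kPa, so the stress path crosses the preconsolidation pressure — recompression up to σ'_p, then virgin compression beyond:
S_c = H/(1+e₀)·[C_r·log₁₀(σ'_p/σ'_0) + C_c·log₁₀(σ'_f/σ'_p)]
    = 2.5/1.96 × [0.073×log₁₀(94.1/40.775) + 0.16×log₁₀(155.59/94.1)]
    = 1.2755 × [0.026513 + 0.034943] = 0.07839 m

S_c ≈ 78.4 mm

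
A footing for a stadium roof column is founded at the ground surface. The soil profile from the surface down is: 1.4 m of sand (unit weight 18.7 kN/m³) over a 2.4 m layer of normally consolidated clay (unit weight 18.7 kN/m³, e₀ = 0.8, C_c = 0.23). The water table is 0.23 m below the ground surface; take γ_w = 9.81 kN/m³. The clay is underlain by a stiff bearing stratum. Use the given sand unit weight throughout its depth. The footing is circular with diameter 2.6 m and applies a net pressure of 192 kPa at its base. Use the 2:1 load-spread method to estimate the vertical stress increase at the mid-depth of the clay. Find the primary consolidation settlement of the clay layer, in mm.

Mid-depth of clay below the ground surface: z = 1.4 + 2.4/2 = 2.6 m.
Total vertical stress at mid-clay: σ_v = 18.7×1.4 + 18.7×1.2 = 48.62 kPa.
Pore pressure: u = 9.81×(2.6 − 0.23) = 23.25 kPa.
Initial effective stress: σ'_0 = σ_v − u = 48.62 − 23.25 = 25.37 kPa.
Stress increase at mid-clay by the 2:1 spreading method:
Δσ ≈ qD²/(D+z)² = 192×2.6²/(2.6+2.6)² = 48 kPa
Final effective stress: σ'_f = σ'_0 + Δσ = 25.37 + 48 = 73.37 kPa.
Normally consolidated clay, so the full stress increment lies on the virgin compression line:
S_c = C_c·H/(1+e₀)·log₁₀(σ'_f/σ'_0) = 0.23×2.4/(1+0.8)×log₁₀(73.37/25.37)
    = 0.30667 × 0.4612 = 0.1414 m

S_c ≈ 141 mm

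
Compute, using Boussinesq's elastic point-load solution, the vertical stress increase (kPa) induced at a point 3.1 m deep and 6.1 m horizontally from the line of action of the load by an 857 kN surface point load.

Boussinesq vertical stress below a point load on an elastic half-space:
Δσ_z = 3P/(2πz²) · [1 + (r/z)²]^(−5/2)
r/z = 6.1/3.1 = 1.9677; [1+(r/z)²]^(−5/2) = 0.019087.
Δσ_z = 3×857/(2π×3.1²) × 0.019087 = 42.579 × 0.019087 = 0.8127 kPa

Δσ_z ≈ 0.813 kPa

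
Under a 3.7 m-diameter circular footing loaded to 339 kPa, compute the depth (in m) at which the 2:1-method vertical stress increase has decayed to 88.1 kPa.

2:1 spreading — at depth z the loaded area has grown by z in each plan dimension:
qD²/(D+z)² = Δσ_z ⇒ z = D(√(q/Δσ_z) − 1) = 3.7×(√(339/88.1) − 1) = 3.558 m

z ≈ 3.56 m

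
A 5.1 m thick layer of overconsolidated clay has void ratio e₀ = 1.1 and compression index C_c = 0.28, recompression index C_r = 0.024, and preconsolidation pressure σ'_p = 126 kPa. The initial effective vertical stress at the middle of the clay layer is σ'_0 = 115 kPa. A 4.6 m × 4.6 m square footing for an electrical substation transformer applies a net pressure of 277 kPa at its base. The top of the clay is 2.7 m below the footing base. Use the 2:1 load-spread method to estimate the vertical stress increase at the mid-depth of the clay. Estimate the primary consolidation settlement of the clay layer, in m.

Mid-depth of clay below the footing base: z = 2.7 + 5.1/2 = 5.25 m.
Stress increase at mid-clay by the 2:1 spreading method:
Δσ = qBL/((B+z)(L+z)) = 277×4.6×4.6/((4.6+5.25)(4.6+5.25)) = 60.412 kPa
Final effective stress: σ'_f = 115 + 60.412 = 175.41 kPa.
σ'_f = 175.41 > σ'_p = 126 kPa, so the stress path crosses the preconsolidation pressure — recompression up to σ'_p, then virgin compression beyond:
S_c = H/(1+e₀)·[C_r·log₁₀(σ'_p/σ'_0) + C_c·log₁₀(σ'_f/σ'_p)]
    = 5.1/2.1 × [0.024×log₁₀(126/115) + 0.28×log₁₀(175.41/126)]
    = 2.4286 × [0.00095214 + 0.040231] = 0.1 m

S_c ≈ 0.1 m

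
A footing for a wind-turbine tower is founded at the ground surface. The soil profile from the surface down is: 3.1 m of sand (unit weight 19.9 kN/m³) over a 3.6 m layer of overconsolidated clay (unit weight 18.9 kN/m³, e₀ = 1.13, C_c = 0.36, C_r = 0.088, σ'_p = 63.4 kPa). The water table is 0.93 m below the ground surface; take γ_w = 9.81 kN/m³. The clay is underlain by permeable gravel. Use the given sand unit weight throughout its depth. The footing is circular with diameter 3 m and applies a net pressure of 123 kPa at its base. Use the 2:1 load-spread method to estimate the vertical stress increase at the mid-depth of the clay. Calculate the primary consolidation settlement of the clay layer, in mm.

Mid-depth of clay below the ground surface: z = 3.1 + 3.6/2 = 4.9 m.
Total vertical stress at mid-clay: σ_v = 19.9×3.1 + 18.9×1.8 = 95.71 kPa.
Pore pressure: u = 9.81×(4.9 − 0.93) = 38.946 kPa.
Initial effective stress: σ'_0 = σ_v − u = 95.71 − 38.946 = 56.764 kPa.
Stress increase at mid-clay by the 2:1 spreading method:
Δσ ≈ qD²/(D+z)² = 123×3²/(3+4.9)² = 17.738 kPa
Final effective stress: σ'_f = 56.764 + 17.738 = 74.502 kPa.
σ'_f = 74.502 > σ'_p = 63.4 kPa, so the stress path crosses the preconsolidation pressure — recompression up to σ'_p, then virgin compression beyond:
S_c = H/(1+e₀)·[C_r·log₁₀(σ'_p/σ'_0) + C_c·log₁₀(σ'_f/σ'_p)]
    = 3.6/2.13 × [0.088×log₁₀(63.4/56.764) + 0.36×log₁₀(74.502/63.4)]
    = 1.6901 × [0.0042254 + 0.025228] = 0.04978 m

S_c ≈ 49.8 mm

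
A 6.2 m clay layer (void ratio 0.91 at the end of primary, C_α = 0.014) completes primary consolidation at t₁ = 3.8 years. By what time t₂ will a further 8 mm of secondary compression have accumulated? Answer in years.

S_s = C_α·H/(1+e_p)·log₁₀(t₂/t₁) ⇒ log₁₀(t₂/t₁) = S_s·(1+e_p)/(C_α·H).
log₁₀(t₂/t₁) = 0.008 × (1+0.91) / (0.014×6.2) = 0.176
t₂ = t₁ × 10^0.176 = 3.8 × 1.5 = 5.699 years

t₂ ≈ 5.7 years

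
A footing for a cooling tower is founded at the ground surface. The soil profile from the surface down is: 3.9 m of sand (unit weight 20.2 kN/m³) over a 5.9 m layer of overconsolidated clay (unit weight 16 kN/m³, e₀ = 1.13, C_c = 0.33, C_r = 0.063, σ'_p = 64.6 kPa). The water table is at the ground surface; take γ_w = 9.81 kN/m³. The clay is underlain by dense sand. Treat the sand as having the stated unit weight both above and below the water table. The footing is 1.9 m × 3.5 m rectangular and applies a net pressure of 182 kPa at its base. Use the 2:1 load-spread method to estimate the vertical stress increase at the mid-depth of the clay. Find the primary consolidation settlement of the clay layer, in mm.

Mid-depth of clay below the ground surface: z = 3.9 + 5.9/2 = 6.85 m.
Total vertical stress at mid-clay: σ_v = 20.2×3.9 + 16×2.95 = 125.98 kPa.
Pore pressure: u = 9.81×(6.85 − 0) = 67.198 kPa.
Initial effective stress: σ'_0 = σ_v − u = 125.98 − 67.198 = 58.782 kPa.
Stress increase at mid-clay by the 2:1 spreading method:
Δσ = qBL/((B+z)(L+z)) = 182×1.9×3.5/((1.9+6.85)(3.5+6.85)) = 13.364 kPa
Final effective stress: σ'_f = 58.782 + 13.364 = 72.146 kPa.
σ'_f = 72.146 > σ'_p = 64.6 kPa, so the stress path crosses the preconsolidation pressure — recompression up to σ'_p, then virgin compression beyond:
S_c = H/(1+e₀)·[C_r·log₁₀(σ'_p/σ'_0) + C_c·log₁₀(σ'_f/σ'_p)]
    = 5.9/2.13 × [0.063×log₁₀(64.6/58.782) + 0.33×log₁₀(72.146/64.6)]
    = 2.77 × [0.0025823 + 0.015833] = 0.05101 m

S_c ≈ 51 mm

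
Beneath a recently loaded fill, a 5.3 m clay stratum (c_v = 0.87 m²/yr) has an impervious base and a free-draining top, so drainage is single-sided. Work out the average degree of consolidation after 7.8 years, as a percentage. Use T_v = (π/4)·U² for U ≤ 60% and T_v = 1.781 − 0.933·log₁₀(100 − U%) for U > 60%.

Drainage path length: H_d = H = 5.3 m (single drainage).
T_v = c_v·t/H_d² = 0.87×7.8/5.3² = 0.24158.
T_v = 0.24158 corresponds to the U ≤ 60% branch:
U = √(4T_v/π) = 0.5546

U ≈ 55.5 %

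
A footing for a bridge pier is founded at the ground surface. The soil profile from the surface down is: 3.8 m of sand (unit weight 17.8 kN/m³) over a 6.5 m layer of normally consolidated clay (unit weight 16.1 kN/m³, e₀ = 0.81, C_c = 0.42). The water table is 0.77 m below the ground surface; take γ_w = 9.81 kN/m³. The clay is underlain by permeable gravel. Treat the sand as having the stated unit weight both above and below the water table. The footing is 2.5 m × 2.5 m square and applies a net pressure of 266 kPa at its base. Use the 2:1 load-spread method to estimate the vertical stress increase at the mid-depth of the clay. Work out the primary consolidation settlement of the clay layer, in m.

Mid-depth of clay below the ground surface: z = 3.8 + 6.5/2 = 7.05 m.
Total vertical stress at mid-clay: σ_v = 17.8×3.8 + 16.1×3.25 = 119.97 kPa.
Pore pressure: u = 9.81×(7.05 − 0.77) = 61.607 kPa.
Initial effective stress: σ'_0 = σ_v − u = 119.97 − 61.607 = 58.363 kPa.
Stress increase at mid-clay by the 2:1 spreading method:
Δσ = qBL/((B+z)(L+z)) = 266×2.5×2.5/((2.5+7.05)(2.5+7.05)) = 18.229 kPa
Final effective stress: σ'_f = σ'_0 + Δσ = 58.363 + 18.229 = 76.592 kPa.
Normally consolidated clay, so the full stress increment lies on the virgin compression line:
S_c = C_c·H/(1+e₀)·log₁₀(σ'_f/σ'_0) = 0.42×6.5/(1+0.81)×log₁₀(76.592/58.363)
    = 1.5083 × 0.11805 = 0.1781 m

S_c ≈ 0.178 m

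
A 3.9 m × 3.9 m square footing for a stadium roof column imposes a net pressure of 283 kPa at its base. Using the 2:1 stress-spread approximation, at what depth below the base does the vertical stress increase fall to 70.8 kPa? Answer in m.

2:1 spreading — at depth z the loaded area has grown by z in each plan dimension:
qB²/(B+z)² = Δσ_z ⇒ z = B(√(q/Δσ_z) − 1) = 3.9×(√(283/70.8) − 1) = 3.897 m

z ≈ 3.9 m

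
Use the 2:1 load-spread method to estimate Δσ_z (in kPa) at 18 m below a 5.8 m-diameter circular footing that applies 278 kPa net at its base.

Δσ_z ≈ 16.5 kPa

By the 2:1 method the load spreads at 1 horizontal : 2 vertical, so at depth z the loaded area has grown by z in each plan dimension:
Δσ ≈ qD²/(D+z)² = 278×5.8²/(5.8+18)² = 16.51 kPa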